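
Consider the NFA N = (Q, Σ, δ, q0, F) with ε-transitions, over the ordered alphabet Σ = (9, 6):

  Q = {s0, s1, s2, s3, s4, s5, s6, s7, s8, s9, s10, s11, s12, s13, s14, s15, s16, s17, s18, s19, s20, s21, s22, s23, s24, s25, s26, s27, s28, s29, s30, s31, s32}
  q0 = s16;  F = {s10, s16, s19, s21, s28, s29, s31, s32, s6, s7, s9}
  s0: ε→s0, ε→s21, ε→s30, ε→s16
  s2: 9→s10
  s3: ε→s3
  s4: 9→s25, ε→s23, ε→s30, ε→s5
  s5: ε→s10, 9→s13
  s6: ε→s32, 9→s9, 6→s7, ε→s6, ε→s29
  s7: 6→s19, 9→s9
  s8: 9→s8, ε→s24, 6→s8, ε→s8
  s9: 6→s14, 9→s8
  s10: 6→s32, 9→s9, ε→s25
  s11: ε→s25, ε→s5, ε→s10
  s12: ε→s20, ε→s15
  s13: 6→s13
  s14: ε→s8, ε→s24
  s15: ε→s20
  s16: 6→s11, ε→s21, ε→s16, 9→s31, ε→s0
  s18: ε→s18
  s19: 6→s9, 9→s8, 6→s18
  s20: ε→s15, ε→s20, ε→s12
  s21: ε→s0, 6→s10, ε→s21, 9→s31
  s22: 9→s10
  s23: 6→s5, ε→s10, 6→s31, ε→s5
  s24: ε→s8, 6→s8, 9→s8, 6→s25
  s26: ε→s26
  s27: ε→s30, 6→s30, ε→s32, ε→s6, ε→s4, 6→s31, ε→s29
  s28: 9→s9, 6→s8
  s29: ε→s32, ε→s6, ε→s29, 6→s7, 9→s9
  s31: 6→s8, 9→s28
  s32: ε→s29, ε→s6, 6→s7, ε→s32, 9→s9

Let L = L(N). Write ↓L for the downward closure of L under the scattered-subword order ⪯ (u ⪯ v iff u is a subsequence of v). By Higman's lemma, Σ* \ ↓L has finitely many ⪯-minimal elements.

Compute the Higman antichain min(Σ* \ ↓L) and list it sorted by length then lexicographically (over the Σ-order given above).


|Q|=33, |F|=11, |δ|=84 (47 ε).
min D↑ (9 st, q0=0, F={4}): 0:9→1,6→2 1:9→3,6→4 2:9→5,6→6 3:9→5,6→4 4:9→4,6→4 5:9→4,6→4 6:9→5,6→7 7:9→5,6→8 8:9→4,6→5 [Hopcroft].
'96': run [21, 8, 5] end={s13,s14,s24,s25,s8} — reject; 2/2 deletions ∈↓L.
'699': |S_i|=[21, 15, 6, 3] end={s24,s25,s8} — reject; 3/3 del acc.
'9999': run [21, 8, 6, 5, 3] end={s24,s25,s8} — reject; 4/4 del acc.
'66669': run [21, 15, 12, 9, 8, 3] end={s24,s25,s8} rej; 5/5 del acc.
'666666': N↓-sim [21, 15, 12, 9, 8, 7, 5] end={s13,s14,s24,s25,s8} — reject; 6/6 single-dels accept.
5 minimals (antichain).

Antichain: [96, 699, 9999, 66669, 666666].


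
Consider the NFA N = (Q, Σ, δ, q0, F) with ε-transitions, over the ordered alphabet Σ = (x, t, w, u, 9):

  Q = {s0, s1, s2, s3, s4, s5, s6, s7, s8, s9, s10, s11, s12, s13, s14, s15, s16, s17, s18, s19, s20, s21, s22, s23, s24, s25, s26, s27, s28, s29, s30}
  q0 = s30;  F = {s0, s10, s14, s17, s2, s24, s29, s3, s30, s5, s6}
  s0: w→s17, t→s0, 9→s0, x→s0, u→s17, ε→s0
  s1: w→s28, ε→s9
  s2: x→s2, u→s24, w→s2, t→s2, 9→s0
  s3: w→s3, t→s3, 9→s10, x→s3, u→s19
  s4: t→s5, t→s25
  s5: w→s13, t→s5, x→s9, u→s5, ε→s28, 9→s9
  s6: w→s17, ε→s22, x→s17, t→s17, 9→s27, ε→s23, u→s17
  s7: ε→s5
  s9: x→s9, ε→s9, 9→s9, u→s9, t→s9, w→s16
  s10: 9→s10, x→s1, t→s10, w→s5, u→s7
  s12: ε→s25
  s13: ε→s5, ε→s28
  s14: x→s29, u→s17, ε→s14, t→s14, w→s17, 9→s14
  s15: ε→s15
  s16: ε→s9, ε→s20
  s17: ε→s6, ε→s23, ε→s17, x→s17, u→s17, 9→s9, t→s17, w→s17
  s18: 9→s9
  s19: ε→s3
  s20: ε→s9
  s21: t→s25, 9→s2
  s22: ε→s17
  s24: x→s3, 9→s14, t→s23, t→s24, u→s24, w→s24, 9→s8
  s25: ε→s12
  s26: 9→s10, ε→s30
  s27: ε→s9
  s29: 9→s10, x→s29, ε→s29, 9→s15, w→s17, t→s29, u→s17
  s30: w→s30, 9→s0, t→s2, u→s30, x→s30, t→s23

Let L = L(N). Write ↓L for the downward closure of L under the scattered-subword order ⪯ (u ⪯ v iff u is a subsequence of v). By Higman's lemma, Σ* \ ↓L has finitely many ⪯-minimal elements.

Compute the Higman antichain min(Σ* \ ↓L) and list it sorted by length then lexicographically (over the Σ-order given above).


min(Σ*\↓L) = [9w9, 9u9, tux9x].

|Q|=31, |F|=11, |δ|=95 (24 ε).
min D↑ (11 st, q0=0, F={7}): 0:x→0,t→1,w→0,u→0,9→2 1:x→1,t→1,w→1,u→3,9→2 2:x→2,t→2,w→4,u→4,9→2 3:x→5,t→3,w→3,u→3,9→6 4:x→4,t→4,w→4,u→4,9→7 5:x→5,t→5,w→5,u→5,9→8 6:x→9,t→6,w→4,u→4,9→6 7:x→7,t→7,w→7,u→7,9→7 8:x→7,t→8,w→10,u→10,9→8 9:x→9,t→9,w→4,u→4,9→8 10:x→7,t→10,w→10,u→10,9→7 [Hopcroft].
'9w9': N↓-sim [24, 19, 11, 4] end={s16,s20,s27,s9} — reject; 3/3 deletions ∈↓L.
'9u9': run [24, 19, 12, 4] end={s16,s20,s27,s9} ∉↓L; 3/3 single-dels accept.
'tux9x': |S_i|=[24, 23, 21, 18, 11, 5] end={s1,s16,s20,s28,s9} rej; 5/5 deletions ∈↓L.
3 obstructions.


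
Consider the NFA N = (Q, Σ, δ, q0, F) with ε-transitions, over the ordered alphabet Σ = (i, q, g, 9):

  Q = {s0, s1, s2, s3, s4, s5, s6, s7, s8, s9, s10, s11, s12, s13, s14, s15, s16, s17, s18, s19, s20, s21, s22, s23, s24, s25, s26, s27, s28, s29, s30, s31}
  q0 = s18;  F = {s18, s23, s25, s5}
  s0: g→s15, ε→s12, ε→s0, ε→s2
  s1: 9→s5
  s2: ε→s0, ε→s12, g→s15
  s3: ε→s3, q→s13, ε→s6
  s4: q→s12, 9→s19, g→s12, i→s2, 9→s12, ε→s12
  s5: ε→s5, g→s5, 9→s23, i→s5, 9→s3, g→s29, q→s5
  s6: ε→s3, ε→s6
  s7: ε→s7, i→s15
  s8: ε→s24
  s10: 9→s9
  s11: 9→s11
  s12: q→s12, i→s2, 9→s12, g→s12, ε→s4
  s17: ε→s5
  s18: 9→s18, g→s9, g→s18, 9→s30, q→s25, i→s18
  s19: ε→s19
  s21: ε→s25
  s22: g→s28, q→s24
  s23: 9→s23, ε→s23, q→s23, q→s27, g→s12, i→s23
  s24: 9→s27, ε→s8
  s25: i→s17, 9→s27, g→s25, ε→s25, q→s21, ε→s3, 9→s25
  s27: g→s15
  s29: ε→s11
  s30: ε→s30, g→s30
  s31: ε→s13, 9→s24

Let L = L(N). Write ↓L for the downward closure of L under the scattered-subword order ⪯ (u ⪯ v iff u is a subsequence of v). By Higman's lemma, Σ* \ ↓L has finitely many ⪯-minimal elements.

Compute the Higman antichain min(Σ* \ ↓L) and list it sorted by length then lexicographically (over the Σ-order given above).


A = [qi9g].

|Q|=32, |F|=4, |δ|=68 (24 ε).
min D↑ (5 st, q0=0, F={4}): 0:i→0,q→1,g→0,9→0 1:i→2,q→1,g→1,9→1 2:i→2,q→2,g→2,9→3 3:i→3,q→3,g→4,9→3 4:i→4,q→4,g→4,9→4 (ε-aug+det+¬).
'qi9g': N↓-sim [20, 17, 15, 12, 6] end={s0,s12,s15,s19,s2,s4} — reject; 4/4 del acc.
1 obstructions.


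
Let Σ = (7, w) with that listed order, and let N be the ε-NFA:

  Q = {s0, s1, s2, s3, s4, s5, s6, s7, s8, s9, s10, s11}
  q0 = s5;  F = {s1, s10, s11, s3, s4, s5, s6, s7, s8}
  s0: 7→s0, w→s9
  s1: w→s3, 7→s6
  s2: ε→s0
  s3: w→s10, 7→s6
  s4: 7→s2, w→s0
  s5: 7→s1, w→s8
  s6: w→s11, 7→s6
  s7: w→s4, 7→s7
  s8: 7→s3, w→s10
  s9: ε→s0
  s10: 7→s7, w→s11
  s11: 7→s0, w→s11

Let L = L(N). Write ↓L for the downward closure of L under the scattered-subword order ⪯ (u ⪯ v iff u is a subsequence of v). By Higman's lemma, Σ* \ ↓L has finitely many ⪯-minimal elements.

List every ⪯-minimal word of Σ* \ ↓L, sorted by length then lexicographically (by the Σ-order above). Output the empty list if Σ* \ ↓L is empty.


min(Σ*\↓L) = [77w7, www7, ww7ww].

|Q|=12, |F|=9, |δ|=22 (2 ε).
min D↑ (10 st, q0=0, F={8}): 0:7→1,w→2 1:7→3,w→4 2:7→4,w→5 3:7→3,w→6 4:7→3,w→5 5:7→7,w→6 6:7→8,w→6 7:7→7,w→9 8:7→8,w→8 9:7→8,w→8 (ε-aug+det+¬).
'77w7': N↓-sim [12, 10, 7, 5, 3] end={s0,s2,s9} — reject; 4/4 del acc.
'www7': |S_i|=[12, 10, 7, 5, 3] end={s0,s2,s9} rej; 4/4 deletions ∈↓L.
'ww7ww': run [12, 10, 7, 5, 4, 2] end={s0,s9} rej; 5/5 deletions ∈↓L.
3 minimals (antichain).


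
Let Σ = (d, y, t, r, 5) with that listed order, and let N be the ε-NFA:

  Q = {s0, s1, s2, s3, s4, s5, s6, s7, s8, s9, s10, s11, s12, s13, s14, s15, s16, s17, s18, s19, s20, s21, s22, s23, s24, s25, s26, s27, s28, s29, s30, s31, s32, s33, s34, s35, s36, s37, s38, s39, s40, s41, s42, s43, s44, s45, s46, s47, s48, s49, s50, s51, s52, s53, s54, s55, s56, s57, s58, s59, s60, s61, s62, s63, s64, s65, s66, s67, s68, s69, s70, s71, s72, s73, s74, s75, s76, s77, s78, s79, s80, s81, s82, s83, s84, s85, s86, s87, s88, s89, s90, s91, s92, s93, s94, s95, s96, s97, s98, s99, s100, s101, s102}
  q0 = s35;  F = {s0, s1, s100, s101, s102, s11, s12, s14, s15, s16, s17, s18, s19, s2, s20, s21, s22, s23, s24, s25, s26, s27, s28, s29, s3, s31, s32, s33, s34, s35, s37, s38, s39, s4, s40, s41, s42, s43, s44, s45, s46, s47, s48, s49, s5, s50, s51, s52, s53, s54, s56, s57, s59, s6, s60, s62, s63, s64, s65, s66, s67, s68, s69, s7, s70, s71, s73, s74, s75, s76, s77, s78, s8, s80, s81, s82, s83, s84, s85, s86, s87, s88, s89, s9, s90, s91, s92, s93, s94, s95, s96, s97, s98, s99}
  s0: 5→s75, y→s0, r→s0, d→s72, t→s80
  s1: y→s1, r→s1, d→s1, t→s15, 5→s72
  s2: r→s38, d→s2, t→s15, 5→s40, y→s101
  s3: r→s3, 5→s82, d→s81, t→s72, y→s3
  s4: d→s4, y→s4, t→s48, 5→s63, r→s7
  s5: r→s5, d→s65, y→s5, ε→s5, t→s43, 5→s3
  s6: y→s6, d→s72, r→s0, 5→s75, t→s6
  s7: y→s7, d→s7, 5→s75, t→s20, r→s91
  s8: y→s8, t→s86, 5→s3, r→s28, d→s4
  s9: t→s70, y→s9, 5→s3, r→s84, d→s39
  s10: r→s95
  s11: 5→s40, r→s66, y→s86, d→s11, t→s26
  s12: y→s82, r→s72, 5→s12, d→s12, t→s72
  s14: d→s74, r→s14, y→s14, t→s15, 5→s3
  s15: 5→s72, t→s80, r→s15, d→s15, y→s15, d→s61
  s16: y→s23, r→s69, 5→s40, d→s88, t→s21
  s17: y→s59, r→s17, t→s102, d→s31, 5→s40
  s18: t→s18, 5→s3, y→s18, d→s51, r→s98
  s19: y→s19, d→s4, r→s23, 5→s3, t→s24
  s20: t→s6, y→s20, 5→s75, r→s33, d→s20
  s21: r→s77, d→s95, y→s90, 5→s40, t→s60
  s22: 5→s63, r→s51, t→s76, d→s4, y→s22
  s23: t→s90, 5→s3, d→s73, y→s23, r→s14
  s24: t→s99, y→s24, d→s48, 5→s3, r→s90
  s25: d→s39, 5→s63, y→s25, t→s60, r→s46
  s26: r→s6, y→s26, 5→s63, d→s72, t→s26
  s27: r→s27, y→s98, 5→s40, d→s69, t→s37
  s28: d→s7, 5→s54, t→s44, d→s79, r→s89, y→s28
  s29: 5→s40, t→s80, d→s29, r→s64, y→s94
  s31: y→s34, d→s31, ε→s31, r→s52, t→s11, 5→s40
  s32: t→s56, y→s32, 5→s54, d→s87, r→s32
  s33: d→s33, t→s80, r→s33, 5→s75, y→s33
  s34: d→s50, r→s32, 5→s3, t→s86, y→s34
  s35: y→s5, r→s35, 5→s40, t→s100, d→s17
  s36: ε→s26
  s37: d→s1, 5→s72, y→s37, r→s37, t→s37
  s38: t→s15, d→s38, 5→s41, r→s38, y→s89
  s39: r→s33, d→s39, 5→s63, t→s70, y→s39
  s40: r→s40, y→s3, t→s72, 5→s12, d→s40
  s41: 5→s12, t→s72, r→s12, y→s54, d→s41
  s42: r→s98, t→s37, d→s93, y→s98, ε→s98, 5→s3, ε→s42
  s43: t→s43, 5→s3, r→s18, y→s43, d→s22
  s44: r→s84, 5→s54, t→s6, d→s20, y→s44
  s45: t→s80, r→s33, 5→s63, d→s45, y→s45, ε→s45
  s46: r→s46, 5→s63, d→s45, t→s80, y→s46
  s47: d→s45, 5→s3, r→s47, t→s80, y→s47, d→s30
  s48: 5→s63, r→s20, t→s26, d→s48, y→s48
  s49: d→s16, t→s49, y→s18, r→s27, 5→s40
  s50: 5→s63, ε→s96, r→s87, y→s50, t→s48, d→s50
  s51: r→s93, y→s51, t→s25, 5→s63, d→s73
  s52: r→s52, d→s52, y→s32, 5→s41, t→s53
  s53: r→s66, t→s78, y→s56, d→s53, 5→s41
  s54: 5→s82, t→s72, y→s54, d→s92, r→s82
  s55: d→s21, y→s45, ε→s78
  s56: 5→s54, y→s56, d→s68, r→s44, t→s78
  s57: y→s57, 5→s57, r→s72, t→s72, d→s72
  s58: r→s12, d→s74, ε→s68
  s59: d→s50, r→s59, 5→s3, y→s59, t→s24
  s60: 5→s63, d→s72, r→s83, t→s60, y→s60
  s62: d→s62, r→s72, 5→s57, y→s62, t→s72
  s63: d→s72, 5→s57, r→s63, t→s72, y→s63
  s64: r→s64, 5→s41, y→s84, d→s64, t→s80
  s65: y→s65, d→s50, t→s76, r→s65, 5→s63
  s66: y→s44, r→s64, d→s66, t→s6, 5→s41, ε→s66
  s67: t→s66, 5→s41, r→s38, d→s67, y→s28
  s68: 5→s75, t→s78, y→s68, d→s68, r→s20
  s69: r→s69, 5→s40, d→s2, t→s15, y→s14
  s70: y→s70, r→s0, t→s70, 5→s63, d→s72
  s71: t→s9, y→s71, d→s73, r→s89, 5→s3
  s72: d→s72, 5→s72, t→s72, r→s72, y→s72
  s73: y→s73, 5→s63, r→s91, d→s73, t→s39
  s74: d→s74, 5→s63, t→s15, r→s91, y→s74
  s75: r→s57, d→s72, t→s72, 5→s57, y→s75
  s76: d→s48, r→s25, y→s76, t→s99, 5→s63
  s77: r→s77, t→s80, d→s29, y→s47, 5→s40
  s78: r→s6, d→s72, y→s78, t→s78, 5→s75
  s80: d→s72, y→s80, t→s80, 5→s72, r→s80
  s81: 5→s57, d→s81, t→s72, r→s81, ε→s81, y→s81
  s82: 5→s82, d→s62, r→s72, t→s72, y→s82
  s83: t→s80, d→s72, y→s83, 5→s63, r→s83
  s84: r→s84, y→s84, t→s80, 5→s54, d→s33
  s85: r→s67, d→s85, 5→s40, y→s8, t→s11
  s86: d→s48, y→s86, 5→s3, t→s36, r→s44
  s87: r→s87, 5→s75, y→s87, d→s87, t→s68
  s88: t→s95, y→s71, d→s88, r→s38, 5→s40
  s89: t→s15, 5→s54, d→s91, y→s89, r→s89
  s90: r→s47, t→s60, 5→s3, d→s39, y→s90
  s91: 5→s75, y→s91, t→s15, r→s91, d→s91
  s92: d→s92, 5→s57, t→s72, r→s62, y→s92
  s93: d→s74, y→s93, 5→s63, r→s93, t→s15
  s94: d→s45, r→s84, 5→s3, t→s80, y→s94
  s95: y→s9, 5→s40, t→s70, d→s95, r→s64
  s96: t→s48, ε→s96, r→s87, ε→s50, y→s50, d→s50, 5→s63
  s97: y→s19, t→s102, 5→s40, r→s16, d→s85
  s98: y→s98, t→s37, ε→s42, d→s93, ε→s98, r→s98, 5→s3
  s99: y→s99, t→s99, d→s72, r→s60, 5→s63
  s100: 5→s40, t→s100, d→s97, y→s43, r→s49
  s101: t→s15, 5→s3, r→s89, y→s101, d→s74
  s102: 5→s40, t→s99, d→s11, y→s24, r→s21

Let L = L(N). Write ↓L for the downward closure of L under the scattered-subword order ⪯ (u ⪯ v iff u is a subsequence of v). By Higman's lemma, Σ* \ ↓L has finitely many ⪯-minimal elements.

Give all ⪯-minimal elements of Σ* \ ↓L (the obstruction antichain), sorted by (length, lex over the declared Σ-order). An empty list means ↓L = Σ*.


|Q|=103, |F|=94, |δ|=498 (15 ε).
min D↑ (93 st, q0=0, F={13}): 0:d→1,y→2,t→3,r→0,5→4 1:d→5,y→6,t→7,r→1,5→4 2:d→8,y→2,t→9,r→2,5→10 3:d→11,y→9,t→3,r→12,5→4 4:d→4,y→10,t→13,r→4,5→14 5:d→5,y→15,t→16,r→17,5→4 6:d→18,y→6,t→19,r→6,5→10 7:d→16,y→19,t→20,r→21,5→4 8:d→18,y→8,t→22,r→8,5→23 9:d→24,y→9,t→9,r→25,5→10 10:d→26,y→10,t→13,r→10,5→27 11:d→28,y→29,t→7,r→30,5→4 12:d→30,y→25,t→12,r→31,5→4 13:d→13,y→13,t→13,r→13,5→13 14:d→14,y→27,t→13,r→13,5→14 15:d→18,y→15,t→32,r→33,5→10 16:d→16,y→32,t→34,r→35,5→4 17:d→17,y→33,t→36,r→17,5→37 18:d→18,y→18,t→38,r→39,5→23 19:d→38,y→19,t→20,r→40,5→10 20:d→13,y→20,t→20,r→41,5→23 21:d→42,y→40,t→41,r→43,5→4 22:d→38,y→22,t→20,r→44,5→23 23:d→13,y→23,t→13,r→23,5→45 24:d→46,y→24,t→22,r→47,5→23 25:d→47,y→25,t→25,r→48,5→10 26:d→26,y→26,t→13,r→26,5→45 27:d→49,y→27,t→13,r→13,5→27 28:d→28,y→50,t→16,r→51,5→4 29:d→46,y→29,t→19,r→52,5→10 30:d→53,y→52,t→21,r→54,5→4 31:d→54,y→48,t→55,r→31,5→4 32:d→38,y→32,t→34,r→56,5→10 33:d→39,y→33,t→57,r→33,5→58 34:d→13,y→34,t→34,r→59,5→23 35:d→35,y→56,t→59,r→60,5→37 36:d→36,y→57,t→61,r→35,5→37 37:d→37,y→58,t→13,r→14,5→14 38:d→38,y→38,t→34,r→62,5→23 39:d→39,y→39,t→63,r→39,5→64 40:d→65,y→40,t→41,r→66,5→10 41:d→13,y→41,t→41,r→67,5→23 42:d→42,y→68,t→69,r→60,5→4 43:d→70,y→66,t→71,r→43,5→4 44:d→65,y→44,t→41,r→72,5→23 45:d→13,y→45,t→13,r→13,5→45 46:d→46,y→46,t→38,r→73,5→23 47:d→74,y→47,t→44,r→75,5→23 48:d→75,y→48,t→55,r→48,5→10 49:d→49,y→49,t→13,r→13,5→45 50:d→46,y→50,t→32,r→76,5→10 51:d→51,y→76,t→35,r→77,5→37 52:d→74,y→52,t→40,r→78,5→10 53:d→53,y→79,t→42,r→77,5→4 54:d→80,y→78,t→81,r→54,5→4 55:d→82,y→55,t→55,r→55,5→13 56:d→62,y→56,t→59,r→83,5→58 57:d→63,y→57,t→61,r→56,5→58 58:d→84,y→58,t→13,r→27,5→27 59:d→13,y→59,t→59,r→85,5→64 60:d→60,y→83,t→71,r→60,5→37 61:d→13,y→61,t→61,r→59,5→64 62:d→62,y→62,t→59,r→86,5→64 63:d→63,y→63,t→61,r→62,5→64 64:d→13,y→64,t→13,r→45,5→45 65:d→65,y→65,t→69,r→86,5→23 66:d→87,y→66,t→71,r→66,5→10 67:d→13,y→67,t→71,r→67,5→23 68:d→65,y→68,t→69,r→83,5→10 69:d→13,y→69,t→69,r→85,5→23 70:d→70,y→88,t→71,r→60,5→4 71:d→13,y→71,t→71,r→71,5→13 72:d→87,y→72,t→71,r→72,5→23 73:d→73,y→73,t→62,r→89,5→64 74:d→74,y→74,t→65,r→89,5→23 75:d→90,y→75,t→81,r→75,5→23 76:d→73,y→76,t→56,r→91,5→58 77:d→77,y→91,t→81,r→77,5→37 78:d→90,y→78,t→81,r→78,5→10 79:d→74,y→79,t→68,r→91,5→10 80:d→80,y→92,t→81,r→77,5→4 81:d→81,y→81,t→71,r→81,5→13 82:d→82,y→82,t→81,r→82,5→13 83:d→86,y→83,t→71,r→83,5→58 84:d→84,y→84,t→13,r→49,5→45 85:d→13,y→85,t→71,r→85,5→64 86:d→86,y→86,t→71,r→86,5→64 87:d→87,y→87,t→71,r→86,5→23 88:d→87,y→88,t→71,r→83,5→10 89:d→89,y→89,t→81,r→89,5→64 90:d→90,y→90,t→81,r→89,5→23 91:d→89,y→91,t→81,r→91,5→58 92:d→90,y→92,t→81,r→91,5→10 (ε-aug+det+¬).
'5t': |S_i|=[99, 13, 1] end={s72} rej; 2/2 single-dels accept.
'55r': run [99, 13, 5, 1] end={s72} — reject; 3/3 single-dels accept.
'dttd': |S_i|=[99, 89, 53, 14, 1] end={s72} rej; 4/4 del acc.
'yd5d': run [99, 72, 42, 4, 1] end={s72} ∉↓L; 4/4 del acc.
'trrt5': N↓-sim [99, 87, 66, 42, 6, 1] end={s72} ∉↓L; 5/5 single-dels accept.
'ddr5rr': run [99, 89, 65, 39, 9, 5, 1] end={s72} — reject; 6/6 del acc.
6 words, ⪯-incomp.

min(Σ*\↓L) = [5t, 55r, dttd, yd5d, trrt5, ddr5rr].


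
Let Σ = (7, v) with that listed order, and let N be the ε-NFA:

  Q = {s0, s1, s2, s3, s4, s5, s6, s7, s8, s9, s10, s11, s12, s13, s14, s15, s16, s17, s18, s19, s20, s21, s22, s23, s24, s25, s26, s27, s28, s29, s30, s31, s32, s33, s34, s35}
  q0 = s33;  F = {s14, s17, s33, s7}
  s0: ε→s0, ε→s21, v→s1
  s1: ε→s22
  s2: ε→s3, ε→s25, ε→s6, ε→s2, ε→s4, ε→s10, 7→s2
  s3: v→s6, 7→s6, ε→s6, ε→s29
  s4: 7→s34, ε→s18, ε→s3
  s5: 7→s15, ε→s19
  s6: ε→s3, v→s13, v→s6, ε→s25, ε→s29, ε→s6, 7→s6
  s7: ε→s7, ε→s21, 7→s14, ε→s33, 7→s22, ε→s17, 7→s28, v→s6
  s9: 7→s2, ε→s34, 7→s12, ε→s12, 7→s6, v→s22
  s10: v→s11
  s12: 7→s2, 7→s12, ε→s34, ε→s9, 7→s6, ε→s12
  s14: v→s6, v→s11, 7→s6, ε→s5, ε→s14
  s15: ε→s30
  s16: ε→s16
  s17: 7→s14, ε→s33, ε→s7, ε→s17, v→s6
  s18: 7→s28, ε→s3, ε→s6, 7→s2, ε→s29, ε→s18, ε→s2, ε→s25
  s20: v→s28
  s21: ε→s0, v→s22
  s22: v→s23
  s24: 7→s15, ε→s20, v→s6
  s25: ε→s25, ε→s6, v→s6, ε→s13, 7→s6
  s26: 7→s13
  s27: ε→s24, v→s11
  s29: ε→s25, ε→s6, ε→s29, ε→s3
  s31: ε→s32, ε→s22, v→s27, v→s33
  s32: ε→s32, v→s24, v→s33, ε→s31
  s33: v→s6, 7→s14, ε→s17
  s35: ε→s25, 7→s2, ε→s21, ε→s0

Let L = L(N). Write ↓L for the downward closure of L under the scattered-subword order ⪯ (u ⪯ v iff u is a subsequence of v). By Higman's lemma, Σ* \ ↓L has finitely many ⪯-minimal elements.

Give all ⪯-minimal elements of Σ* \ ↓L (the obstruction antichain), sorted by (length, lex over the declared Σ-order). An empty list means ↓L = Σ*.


Antichain: [v, 77].

|Q|=36, |F|=4, |δ|=102 (58 ε).
min D↑ (3 st, q0=0, F={2}): 0:7→1,v→2 1:7→2,v→2 2:7→2,v→2 (ε-aug+det+¬).
'v': run [20, 9] end={s1,s11,s13,s22,s23,s25,s29,s3,s6} — reject; 1/1 del acc.
'77': N↓-sim [20, 14, 7] end={s13,s15,s25,s29,s3,s30,s6} rej; 2/2 deletions ∈↓L.
2 obstructions.


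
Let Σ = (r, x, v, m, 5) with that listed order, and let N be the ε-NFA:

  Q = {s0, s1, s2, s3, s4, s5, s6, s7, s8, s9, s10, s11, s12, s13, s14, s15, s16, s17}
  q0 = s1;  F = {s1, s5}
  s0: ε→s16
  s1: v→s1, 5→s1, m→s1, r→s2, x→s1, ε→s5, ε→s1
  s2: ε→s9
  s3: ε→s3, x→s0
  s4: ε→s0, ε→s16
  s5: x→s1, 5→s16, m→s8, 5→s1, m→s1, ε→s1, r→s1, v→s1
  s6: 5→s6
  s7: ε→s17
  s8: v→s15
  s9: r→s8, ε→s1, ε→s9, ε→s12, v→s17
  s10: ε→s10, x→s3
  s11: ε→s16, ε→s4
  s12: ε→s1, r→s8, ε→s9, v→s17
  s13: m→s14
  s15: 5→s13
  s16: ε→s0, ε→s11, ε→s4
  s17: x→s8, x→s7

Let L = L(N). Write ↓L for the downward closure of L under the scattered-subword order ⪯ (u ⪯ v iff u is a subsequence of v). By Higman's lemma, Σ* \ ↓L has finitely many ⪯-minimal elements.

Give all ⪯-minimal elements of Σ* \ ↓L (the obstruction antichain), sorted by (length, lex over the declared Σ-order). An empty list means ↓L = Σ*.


|Q|=18, |F|=2, |δ|=44 (20 ε).
min D↑ (1 st, q0=0, F={}): 0:r→0,x→0,v→0,m→0,5→0 [Hopcroft].
L(D↑) = ∅ ⇒ ↓L = Σ*.

Antichain: [].


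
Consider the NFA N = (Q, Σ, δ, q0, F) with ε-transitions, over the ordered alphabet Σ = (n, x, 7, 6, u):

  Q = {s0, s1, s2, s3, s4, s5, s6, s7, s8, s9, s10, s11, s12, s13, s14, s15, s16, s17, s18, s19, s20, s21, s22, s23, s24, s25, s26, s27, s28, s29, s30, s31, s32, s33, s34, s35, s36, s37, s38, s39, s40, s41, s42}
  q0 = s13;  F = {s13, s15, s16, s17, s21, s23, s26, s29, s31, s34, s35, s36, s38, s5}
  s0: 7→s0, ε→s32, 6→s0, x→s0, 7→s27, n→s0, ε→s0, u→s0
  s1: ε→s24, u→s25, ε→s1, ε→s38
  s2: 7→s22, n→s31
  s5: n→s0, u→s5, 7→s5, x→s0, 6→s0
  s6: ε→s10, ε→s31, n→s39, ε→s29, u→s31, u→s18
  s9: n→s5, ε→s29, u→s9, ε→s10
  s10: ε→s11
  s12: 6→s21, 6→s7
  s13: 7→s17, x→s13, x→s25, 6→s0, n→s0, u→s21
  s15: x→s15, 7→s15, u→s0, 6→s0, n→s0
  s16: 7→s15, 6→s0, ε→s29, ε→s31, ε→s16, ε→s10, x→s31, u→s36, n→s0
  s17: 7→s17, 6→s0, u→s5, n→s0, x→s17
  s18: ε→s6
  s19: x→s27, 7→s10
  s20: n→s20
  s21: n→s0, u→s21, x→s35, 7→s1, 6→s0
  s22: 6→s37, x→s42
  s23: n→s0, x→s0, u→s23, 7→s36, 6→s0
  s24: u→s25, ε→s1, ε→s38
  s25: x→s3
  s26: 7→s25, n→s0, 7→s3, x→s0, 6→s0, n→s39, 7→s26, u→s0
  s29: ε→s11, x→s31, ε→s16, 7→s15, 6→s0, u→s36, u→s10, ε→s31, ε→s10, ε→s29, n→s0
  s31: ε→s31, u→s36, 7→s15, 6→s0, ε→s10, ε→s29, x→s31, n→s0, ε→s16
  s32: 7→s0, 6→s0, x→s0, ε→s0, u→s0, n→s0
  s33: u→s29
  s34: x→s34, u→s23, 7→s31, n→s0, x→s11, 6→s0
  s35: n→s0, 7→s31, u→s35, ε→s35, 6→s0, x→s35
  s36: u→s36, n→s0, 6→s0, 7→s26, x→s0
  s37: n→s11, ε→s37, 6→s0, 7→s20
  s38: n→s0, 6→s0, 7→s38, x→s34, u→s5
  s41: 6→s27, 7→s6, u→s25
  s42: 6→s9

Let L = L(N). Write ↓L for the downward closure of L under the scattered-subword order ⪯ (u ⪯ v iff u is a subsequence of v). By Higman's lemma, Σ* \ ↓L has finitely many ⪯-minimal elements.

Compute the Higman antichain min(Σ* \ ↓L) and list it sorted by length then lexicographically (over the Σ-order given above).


A = [n, 6, 7ux, ux77u].

|Q|=43, |F|=14, |δ|=142 (30 ε).
min D↑ (13 st, q0=0, F={1}): 0:n→1,x→0,7→2,6→1,u→3 1:n→1,x→1,7→1,6→1,u→1 2:n→1,x→2,7→2,6→1,u→4 3:n→1,x→5,7→6,6→1,u→3 4:n→1,x→1,7→4,6→1,u→4 5:n→1,x→5,7→7,6→1,u→5 6:n→1,x→8,7→6,6→1,u→4 7:n→1,x→7,7→9,6→1,u→10 8:n→1,x→8,7→7,6→1,u→11 9:n→1,x→9,7→9,6→1,u→1 10:n→1,x→1,7→12,6→1,u→10 11:n→1,x→1,7→10,6→1,u→11 12:n→1,x→1,7→12,6→1,u→1.
'n': |S_i|=[24, 4] end={s0,s27,s32,s39} ∉↓L; 1/1 deletions ∈↓L.
'6': |S_i|=[24, 3] end={s0,s27,s32} — reject; 1/1 del acc.
'7ux': N↓-sim [24, 21, 12, 4] end={s0,s27,s3,s32} — reject; 3/3 deletions ∈↓L.
'ux77u': run [24, 22, 17, 14, 8, 3] end={s0,s27,s32} rej; 5/5 single-dels accept.
4 words, ⪯-incomp.


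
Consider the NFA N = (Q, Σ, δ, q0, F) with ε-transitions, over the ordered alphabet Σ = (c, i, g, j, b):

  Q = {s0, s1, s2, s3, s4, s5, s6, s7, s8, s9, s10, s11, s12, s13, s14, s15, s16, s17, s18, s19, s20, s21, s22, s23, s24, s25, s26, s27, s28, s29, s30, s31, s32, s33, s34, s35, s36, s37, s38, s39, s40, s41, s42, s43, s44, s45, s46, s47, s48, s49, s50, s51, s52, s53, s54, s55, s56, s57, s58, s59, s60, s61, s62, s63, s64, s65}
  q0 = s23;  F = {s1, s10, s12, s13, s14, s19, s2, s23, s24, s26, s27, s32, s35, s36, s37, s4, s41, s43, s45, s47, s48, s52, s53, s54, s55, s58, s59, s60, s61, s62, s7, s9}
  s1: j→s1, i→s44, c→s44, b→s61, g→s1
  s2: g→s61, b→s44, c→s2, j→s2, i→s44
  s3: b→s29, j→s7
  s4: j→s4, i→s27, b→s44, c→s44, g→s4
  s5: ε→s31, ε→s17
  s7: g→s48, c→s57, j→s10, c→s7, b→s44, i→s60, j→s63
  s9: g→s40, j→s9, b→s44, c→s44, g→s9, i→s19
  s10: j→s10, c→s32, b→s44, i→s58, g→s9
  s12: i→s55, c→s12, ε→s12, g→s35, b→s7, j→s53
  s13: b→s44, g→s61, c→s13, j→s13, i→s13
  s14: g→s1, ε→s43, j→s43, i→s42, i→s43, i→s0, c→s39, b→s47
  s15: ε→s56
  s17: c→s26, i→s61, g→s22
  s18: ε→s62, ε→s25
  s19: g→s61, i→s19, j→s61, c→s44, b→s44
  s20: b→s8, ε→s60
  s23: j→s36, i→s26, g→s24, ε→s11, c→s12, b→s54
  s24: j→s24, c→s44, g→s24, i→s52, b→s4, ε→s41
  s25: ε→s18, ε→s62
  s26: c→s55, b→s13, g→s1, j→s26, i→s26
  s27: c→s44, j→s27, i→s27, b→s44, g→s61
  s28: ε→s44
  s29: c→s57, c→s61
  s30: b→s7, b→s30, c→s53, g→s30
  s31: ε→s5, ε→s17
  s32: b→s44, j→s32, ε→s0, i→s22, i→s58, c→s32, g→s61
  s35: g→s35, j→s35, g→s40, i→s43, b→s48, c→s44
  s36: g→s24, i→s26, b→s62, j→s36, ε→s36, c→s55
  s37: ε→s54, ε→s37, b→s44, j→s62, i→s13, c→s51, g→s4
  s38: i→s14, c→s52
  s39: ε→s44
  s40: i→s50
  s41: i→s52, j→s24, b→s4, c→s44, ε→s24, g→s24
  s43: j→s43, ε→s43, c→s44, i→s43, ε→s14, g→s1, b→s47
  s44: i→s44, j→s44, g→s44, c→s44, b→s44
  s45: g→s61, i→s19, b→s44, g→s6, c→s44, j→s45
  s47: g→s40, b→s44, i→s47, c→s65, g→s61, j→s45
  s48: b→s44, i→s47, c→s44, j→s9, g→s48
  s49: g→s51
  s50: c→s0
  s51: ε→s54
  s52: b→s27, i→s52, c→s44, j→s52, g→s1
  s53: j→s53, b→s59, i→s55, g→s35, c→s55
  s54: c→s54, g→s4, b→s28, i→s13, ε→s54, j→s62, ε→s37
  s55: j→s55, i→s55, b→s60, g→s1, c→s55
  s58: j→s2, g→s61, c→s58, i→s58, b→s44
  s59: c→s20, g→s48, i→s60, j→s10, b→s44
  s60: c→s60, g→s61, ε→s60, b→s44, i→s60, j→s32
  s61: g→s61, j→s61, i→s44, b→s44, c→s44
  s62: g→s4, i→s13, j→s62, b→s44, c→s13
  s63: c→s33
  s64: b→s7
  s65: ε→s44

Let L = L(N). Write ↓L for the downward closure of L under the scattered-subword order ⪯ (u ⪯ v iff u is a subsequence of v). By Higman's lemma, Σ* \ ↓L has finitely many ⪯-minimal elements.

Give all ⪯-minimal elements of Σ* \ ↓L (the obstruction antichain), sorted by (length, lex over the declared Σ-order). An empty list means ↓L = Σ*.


|Q|=66, |F|=32, |δ|=221 (28 ε).
min D↑ (30 st, q0=0, F={12}): 0:c→1,i→2,g→3,j→4,b→5 1:c→1,i→6,g→7,j→8,b→9 2:c→6,i→2,g→10,j→2,b→11 3:c→12,i→13,g→3,j→3,b→14 4:c→6,i→2,g→3,j→4,b→15 5:c→5,i→11,g→14,j→15,b→12 6:c→6,i→6,g→10,j→6,b→16 7:c→12,i→17,g→7,j→7,b→18 8:c→6,i→6,g→7,j→8,b→19 9:c→9,i→16,g→18,j→20,b→12 10:c→12,i→12,g→10,j→10,b→21 11:c→11,i→11,g→21,j→11,b→12 12:c→12,i→12,g→12,j→12,b→12 13:c→12,i→13,g→10,j→13,b→22 14:c→12,i→22,g→14,j→14,b→12 15:c→11,i→11,g→14,j→15,b→12 16:c→16,i→16,g→21,j→23,b→12 17:c→12,i→17,g→10,j→17,b→24 18:c→12,i→24,g→18,j→25,b→12 19:c→16,i→16,g→18,j→20,b→12 20:c→23,i→26,g→25,j→20,b→12 21:c→12,i→12,g→21,j→21,b→12 22:c→12,i→22,g→21,j→22,b→12 23:c→23,i→26,g→21,j→23,b→12 24:c→12,i→24,g→21,j→27,b→12 25:c→12,i→28,g→25,j→25,b→12 26:c→26,i→26,g→21,j→29,b→12 27:c→12,i→28,g→21,j→27,b→12 28:c→12,i→28,g→21,j→21,b→12 29:c→29,i→12,g→21,j→29,b→12 (ε-aug+det+¬).
'gc': |S_i|=[49, 23, 4] end={s0,s39,s44,s65} — reject; 2/2 single-dels accept.
'bb': run [49, 33, 3] end={s28,s44,s8} ∉↓L; 2/2 del acc.
'igi': |S_i|=[49, 25, 7, 3] end={s0,s44,s50} rej; 3/3 deletions ∈↓L.
'jcgi': N↓-sim [49, 40, 16, 3, 1] end={s44} — reject; 4/4 single-dels accept.
'cbjiji': N↓-sim [49, 42, 26, 16, 8, 3, 1] end={s44} — reject; 6/6 deletions ∈↓L.
5 words, ⪯-incomp.

A = [gc, bb, igi, jcgi, cbjiji].


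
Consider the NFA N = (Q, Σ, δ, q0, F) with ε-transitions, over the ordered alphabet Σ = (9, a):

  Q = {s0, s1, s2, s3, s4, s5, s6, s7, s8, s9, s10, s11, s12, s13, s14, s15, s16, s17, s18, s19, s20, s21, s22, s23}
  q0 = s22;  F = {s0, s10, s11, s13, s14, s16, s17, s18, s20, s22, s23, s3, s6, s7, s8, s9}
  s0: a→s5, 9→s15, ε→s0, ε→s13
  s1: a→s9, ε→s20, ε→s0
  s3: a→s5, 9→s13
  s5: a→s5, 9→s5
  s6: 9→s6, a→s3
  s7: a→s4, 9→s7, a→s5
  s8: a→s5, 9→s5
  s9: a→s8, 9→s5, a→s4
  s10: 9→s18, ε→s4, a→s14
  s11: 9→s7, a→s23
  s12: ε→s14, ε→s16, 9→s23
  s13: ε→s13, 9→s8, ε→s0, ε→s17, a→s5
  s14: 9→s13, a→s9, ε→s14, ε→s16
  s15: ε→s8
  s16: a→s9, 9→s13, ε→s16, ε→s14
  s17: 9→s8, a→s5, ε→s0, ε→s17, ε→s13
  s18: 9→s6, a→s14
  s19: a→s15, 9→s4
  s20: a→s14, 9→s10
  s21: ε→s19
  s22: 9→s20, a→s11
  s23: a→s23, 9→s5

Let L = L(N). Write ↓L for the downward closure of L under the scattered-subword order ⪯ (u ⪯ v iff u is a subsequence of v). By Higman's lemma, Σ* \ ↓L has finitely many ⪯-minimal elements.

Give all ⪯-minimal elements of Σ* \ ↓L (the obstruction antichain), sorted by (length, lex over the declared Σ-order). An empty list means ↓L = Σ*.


|Q|=24, |F|=16, |δ|=59 (19 ε).
min D↑ (14 st, q0=0, F={10}): 0:9→1,a→2 1:9→3,a→4 2:9→5,a→6 3:9→7,a→4 4:9→8,a→9 5:9→5,a→10 6:9→10,a→6 7:9→11,a→4 8:9→12,a→10 9:9→10,a→12 10:9→10,a→10 11:9→11,a→13 12:9→10,a→10 13:9→8,a→10 (ε-aug+det+¬).
'a9a': N↓-sim [19, 14, 8, 2] end={s4,s5} rej; 3/3 single-dels accept.
'aa9': run [19, 14, 5, 1] end={s5} — reject; 3/3 deletions ∈↓L.
'9a999': run [19, 16, 11, 6, 3, 1] end={s5} rej; 5/5 single-dels accept.
'9aaaa': |S_i|=[19, 16, 11, 4, 3, 1] end={s5} rej; 5/5 single-dels accept.
'9999aa': |S_i|=[19, 16, 15, 14, 10, 8, 1] end={s5} — reject; 6/6 deletions ∈↓L.
5 obstructions.

min(Σ*\↓L) = [a9a, aa9, 9a999, 9aaaa, 9999aa].


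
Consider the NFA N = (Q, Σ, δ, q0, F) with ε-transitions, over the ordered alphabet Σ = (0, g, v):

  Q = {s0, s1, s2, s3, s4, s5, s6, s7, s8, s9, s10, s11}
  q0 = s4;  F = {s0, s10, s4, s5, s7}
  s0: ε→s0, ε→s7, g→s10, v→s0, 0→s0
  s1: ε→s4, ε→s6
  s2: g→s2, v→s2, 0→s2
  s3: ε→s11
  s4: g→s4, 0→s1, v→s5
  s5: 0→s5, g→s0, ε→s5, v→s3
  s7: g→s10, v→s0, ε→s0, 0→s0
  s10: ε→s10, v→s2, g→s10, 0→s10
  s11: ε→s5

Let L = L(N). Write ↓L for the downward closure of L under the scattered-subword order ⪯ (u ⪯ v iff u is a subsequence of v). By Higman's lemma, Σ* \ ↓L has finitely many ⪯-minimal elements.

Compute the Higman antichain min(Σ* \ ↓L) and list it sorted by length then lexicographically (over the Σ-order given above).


Antichain: [vggv].

|Q|=12, |F|=5, |δ|=27 (9 ε).
min D↑ (5 st, q0=0, F={4}): 0:0→0,g→0,v→1 1:0→1,g→2,v→1 2:0→2,g→3,v→2 3:0→3,g→3,v→4 4:0→4,g→4,v→4 [Hopcroft].
'vggv': |S_i|=[10, 7, 4, 2, 1] end={s2} rej; 4/4 deletions ∈↓L.
1 words, ⪯-incomp.


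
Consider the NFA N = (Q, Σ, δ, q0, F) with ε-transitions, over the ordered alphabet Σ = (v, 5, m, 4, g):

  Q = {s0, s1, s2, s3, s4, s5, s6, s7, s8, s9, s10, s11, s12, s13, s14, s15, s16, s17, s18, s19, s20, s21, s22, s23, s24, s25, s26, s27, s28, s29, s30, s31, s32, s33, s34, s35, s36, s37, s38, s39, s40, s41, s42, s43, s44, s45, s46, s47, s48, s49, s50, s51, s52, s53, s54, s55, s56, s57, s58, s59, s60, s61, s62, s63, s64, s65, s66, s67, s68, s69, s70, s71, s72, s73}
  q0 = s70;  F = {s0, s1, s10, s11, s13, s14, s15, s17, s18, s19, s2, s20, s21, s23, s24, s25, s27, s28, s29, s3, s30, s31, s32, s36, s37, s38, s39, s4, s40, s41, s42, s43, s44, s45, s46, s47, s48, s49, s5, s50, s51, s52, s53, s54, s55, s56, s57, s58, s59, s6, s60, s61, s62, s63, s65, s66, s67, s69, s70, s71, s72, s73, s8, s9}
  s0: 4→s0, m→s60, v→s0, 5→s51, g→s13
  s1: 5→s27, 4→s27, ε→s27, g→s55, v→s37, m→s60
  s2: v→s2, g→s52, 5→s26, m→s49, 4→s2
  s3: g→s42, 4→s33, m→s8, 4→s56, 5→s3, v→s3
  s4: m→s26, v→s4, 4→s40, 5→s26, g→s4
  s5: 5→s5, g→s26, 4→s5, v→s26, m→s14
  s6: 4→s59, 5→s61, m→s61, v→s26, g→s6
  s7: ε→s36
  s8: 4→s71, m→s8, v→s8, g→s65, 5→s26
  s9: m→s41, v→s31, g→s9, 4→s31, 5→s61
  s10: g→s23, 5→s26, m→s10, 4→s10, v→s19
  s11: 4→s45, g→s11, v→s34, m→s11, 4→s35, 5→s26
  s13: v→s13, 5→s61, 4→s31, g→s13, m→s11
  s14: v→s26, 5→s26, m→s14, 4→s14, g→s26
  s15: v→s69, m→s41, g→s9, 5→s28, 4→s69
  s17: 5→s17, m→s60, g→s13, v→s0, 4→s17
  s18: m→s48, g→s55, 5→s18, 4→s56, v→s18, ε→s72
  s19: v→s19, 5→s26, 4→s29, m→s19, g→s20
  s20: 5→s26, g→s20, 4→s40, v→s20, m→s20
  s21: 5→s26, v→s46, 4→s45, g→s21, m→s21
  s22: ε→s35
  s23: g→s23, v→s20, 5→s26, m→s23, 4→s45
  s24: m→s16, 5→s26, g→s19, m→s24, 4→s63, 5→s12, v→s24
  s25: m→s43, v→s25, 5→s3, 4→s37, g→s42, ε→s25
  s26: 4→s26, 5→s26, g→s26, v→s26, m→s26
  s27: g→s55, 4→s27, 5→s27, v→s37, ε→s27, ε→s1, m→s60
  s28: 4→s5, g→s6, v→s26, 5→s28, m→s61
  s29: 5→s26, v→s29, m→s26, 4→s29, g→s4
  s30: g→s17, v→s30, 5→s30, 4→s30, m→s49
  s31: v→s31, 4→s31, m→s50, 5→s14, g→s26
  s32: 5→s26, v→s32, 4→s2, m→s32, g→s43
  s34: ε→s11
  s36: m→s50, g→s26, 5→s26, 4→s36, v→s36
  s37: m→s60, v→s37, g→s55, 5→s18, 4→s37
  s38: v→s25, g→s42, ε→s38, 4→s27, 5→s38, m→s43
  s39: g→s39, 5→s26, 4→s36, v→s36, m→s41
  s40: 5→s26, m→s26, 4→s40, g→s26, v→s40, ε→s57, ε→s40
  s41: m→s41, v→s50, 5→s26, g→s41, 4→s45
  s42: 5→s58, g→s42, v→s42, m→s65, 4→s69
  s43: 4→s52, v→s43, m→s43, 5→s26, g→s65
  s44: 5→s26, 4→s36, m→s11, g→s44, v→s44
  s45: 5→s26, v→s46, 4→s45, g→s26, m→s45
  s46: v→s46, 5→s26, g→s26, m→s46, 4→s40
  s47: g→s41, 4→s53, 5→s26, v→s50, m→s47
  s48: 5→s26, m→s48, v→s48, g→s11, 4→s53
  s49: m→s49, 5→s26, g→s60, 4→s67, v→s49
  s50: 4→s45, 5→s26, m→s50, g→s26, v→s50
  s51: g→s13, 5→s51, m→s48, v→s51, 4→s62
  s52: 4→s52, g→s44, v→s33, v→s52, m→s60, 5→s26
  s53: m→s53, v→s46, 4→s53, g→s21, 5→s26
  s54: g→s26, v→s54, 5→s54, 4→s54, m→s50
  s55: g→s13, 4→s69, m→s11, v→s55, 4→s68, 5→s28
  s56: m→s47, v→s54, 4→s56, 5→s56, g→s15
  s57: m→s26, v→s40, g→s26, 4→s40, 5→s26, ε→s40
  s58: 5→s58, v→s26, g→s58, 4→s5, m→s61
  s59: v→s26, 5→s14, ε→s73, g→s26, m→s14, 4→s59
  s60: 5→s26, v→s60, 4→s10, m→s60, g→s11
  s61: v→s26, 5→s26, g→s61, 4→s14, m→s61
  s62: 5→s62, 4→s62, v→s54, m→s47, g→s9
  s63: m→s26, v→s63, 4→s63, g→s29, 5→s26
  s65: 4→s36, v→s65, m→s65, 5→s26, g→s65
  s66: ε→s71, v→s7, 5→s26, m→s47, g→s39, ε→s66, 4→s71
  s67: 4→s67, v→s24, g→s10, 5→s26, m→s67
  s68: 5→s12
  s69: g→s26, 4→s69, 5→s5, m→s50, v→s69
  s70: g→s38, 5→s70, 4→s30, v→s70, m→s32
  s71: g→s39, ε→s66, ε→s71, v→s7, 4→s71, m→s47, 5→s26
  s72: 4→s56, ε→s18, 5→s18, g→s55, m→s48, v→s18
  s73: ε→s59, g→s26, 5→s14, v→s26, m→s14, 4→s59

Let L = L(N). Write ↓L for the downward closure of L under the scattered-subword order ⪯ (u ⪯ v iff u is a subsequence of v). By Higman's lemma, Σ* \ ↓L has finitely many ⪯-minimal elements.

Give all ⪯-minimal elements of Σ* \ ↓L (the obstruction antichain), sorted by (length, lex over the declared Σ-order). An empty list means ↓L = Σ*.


|Q|=74, |F|=64, |δ|=351 (19 ε).
min D↑ (60 st, q0=0, F={4}): 0:v→0,5→0,m→1,4→2,g→3 1:v→1,5→4,m→1,4→5,g→6 2:v→2,5→2,m→7,4→2,g→8 3:v→9,5→3,m→6,4→10,g→11 4:v→4,5→4,m→4,4→4,g→4 5:v→5,5→4,m→7,4→5,g→12 6:v→6,5→4,m→6,4→12,g→13 7:v→7,5→4,m→7,4→14,g→15 8:v→16,5→8,m→15,4→8,g→17 9:v→9,5→18,m→6,4→19,g→11 10:v→19,5→10,m→15,4→10,g→20 11:v→11,5→21,m→13,4→22,g→11 12:v→12,5→4,m→15,4→12,g→23 13:v→13,5→4,m→13,4→24,g→13 14:v→25,5→4,m→14,4→14,g→26 15:v→15,5→4,m→15,4→26,g→27 16:v→16,5→28,m→15,4→16,g→17 17:v→17,5→29,m→27,4→30,g→17 18:v→18,5→18,m→31,4→32,g→11 19:v→19,5→33,m→15,4→19,g→20 20:v→20,5→34,m→27,4→22,g→17 21:v→4,5→21,m→29,4→35,g→21 22:v→22,5→35,m→36,4→22,g→4 23:v→23,5→4,m→27,4→24,g→23 24:v→24,5→4,m→36,4→24,g→4 25:v→25,5→4,m→25,4→37,g→38 26:v→38,5→4,m→26,4→26,g→39 27:v→27,5→4,m→27,4→40,g→27 28:v→28,5→28,m→41,4→42,g→17 29:v→4,5→4,m→29,4→43,g→29 30:v→30,5→43,m→36,4→30,g→4 31:v→31,5→4,m→31,4→44,g→13 32:v→45,5→32,m→46,4→32,g→47 33:v→33,5→33,m→41,4→32,g→20 34:v→4,5→34,m→29,4→35,g→48 35:v→4,5→35,m→43,4→35,g→4 36:v→36,5→4,m→36,4→40,g→4 37:v→37,5→4,m→4,4→37,g→49 38:v→38,5→4,m→38,4→49,g→50 39:v→50,5→4,m→39,4→40,g→39 40:v→51,5→4,m→40,4→40,g→4 41:v→41,5→4,m→41,4→52,g→27 42:v→45,5→42,m→46,4→42,g→53 43:v→4,5→4,m→43,4→43,g→4 44:v→24,5→4,m→46,4→44,g→54 45:v→45,5→45,m→36,4→45,g→4 46:v→36,5→4,m→46,4→52,g→55 47:v→22,5→34,m→55,4→22,g→53 48:v→4,5→29,m→29,4→56,g→48 49:v→49,5→4,m→4,4→49,g→57 50:v→50,5→4,m→50,4→58,g→50 51:v→51,5→4,m→51,4→58,g→4 52:v→51,5→4,m→52,4→52,g→59 53:v→30,5→29,m→55,4→30,g→53 54:v→24,5→4,m→55,4→24,g→54 55:v→36,5→4,m→55,4→40,g→55 56:v→4,5→43,m→43,4→56,g→4 57:v→57,5→4,m→4,4→58,g→57 58:v→58,5→4,m→4,4→58,g→4 59:v→51,5→4,m→59,4→40,g→59 (ε-aug+det+¬).
'm5': run [72, 42, 2] end={s12,s26} — reject; 2/2 deletions ∈↓L.
'gg5v': run [72, 63, 35, 10, 1] end={s26} ∉↓L; 4/4 deletions ∈↓L.
'gg4g': run [72, 63, 35, 16, 1] end={s26} rej; 4/4 del acc.
'4gg55': |S_i|=[72, 62, 46, 25, 3, 1] end={s26} rej; 5/5 del acc.
'4m4v4m': run [72, 62, 29, 20, 12, 6, 1] end={s26} rej; 6/6 deletions ∈↓L.
'gv54vg': N↓-sim [72, 63, 59, 46, 33, 13, 1] end={s26} rej; 6/6 deletions ∈↓L.
6 words, ⪯-incomp.

A = [m5, gg5v, gg4g, 4gg55, 4m4v4m, gv54vg].


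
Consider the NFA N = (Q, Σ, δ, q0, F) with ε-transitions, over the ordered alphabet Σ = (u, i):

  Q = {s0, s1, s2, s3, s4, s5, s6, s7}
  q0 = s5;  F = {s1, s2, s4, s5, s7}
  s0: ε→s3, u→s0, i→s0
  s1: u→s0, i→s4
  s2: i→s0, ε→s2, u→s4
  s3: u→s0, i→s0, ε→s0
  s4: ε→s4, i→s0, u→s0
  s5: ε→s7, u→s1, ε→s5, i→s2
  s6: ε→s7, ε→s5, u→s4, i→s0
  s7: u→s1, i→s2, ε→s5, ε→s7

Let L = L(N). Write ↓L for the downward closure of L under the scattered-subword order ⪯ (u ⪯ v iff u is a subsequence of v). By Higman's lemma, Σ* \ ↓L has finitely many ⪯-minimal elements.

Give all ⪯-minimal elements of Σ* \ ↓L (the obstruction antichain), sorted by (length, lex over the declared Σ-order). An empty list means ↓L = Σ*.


Antichain: [uu, ii].

|Q|=8, |F|=5, |δ|=26 (10 ε).
min D↑ (5 st, q0=0, F={3}): 0:u→1,i→2 1:u→3,i→4 2:u→4,i→3 3:u→3,i→3 4:u→3,i→3 (ε-aug+det+¬).
'uu': |S_i|=[7, 4, 2] end={s0,s3} rej; 2/2 single-dels accept.
'ii': run [7, 4, 2] end={s0,s3} — reject; 2/2 single-dels accept.
2 minimals (antichain).
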